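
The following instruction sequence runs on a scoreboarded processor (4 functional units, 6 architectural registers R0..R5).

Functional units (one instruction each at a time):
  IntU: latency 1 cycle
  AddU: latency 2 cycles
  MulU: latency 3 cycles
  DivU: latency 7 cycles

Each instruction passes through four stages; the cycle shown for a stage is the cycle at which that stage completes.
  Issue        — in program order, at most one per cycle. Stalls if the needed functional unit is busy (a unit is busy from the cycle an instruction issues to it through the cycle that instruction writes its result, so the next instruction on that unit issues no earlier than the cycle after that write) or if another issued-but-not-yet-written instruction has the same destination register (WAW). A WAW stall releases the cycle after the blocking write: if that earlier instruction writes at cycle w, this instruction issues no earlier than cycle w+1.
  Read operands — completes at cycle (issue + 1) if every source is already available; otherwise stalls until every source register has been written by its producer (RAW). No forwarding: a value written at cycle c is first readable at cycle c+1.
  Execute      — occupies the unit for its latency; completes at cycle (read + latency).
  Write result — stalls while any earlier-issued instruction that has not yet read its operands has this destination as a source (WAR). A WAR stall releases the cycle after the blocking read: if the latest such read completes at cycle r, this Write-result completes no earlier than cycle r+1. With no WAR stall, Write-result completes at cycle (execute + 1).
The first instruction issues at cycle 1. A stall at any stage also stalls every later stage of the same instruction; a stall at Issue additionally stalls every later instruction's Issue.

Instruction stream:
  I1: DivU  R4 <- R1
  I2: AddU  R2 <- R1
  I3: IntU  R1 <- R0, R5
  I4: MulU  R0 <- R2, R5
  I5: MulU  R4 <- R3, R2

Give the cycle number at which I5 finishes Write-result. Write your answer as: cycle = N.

t=1  I1 issues→DivU
t=2  I1 reads · I2 issues→AddU
t=3  I2 reads · I3 issues→IntU
t=4  I3 reads · I4 issues→MulU
t=5  I2 exec-done · I3 exec-done
t=6  I2 writes R2 · I3 writes R1
t=7  I4 reads
t=9  I1 exec-done
t=10  I1 writes R4 · I4 exec-done
t=11  I4 writes R0
t=12  I5 issues→MulU
t=13  I5 reads
t=16  I5 exec-done
t=17  I5 writes R4

cycle = 17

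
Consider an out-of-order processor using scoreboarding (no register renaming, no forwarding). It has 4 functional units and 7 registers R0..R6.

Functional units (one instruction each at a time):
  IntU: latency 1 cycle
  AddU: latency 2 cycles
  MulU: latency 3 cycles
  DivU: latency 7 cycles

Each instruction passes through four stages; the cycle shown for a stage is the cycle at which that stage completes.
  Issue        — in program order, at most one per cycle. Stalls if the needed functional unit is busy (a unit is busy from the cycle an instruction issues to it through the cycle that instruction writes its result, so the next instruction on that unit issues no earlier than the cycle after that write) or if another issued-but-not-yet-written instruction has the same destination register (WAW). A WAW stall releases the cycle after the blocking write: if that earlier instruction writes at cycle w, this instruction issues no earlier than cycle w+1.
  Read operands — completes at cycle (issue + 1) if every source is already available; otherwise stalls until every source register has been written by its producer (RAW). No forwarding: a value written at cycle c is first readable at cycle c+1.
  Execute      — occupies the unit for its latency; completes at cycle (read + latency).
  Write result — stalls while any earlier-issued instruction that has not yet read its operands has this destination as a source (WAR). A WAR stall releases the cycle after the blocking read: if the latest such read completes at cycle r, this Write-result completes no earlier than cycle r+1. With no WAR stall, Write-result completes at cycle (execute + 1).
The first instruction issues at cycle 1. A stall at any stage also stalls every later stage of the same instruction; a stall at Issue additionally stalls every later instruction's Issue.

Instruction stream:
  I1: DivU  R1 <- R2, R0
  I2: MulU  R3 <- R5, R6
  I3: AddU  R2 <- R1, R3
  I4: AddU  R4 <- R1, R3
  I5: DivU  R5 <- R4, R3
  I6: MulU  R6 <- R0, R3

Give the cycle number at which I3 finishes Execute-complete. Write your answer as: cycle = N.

cycle = 13

1) issue 1, read 2, done 9, write 10
2) issue 2, read 3, done 6, write 7
3) issue 3, read 11, done 13, write 14  <RAW R1: wait I1 write@10>
4) issue 15, read 16, done 18, write 19  <struct: AddU busy until I3 writes@14>
5) issue 16, read 20, done 27, write 28  <RAW R4: wait I4 write@19>
6) issue 17, read 18, done 21, write 22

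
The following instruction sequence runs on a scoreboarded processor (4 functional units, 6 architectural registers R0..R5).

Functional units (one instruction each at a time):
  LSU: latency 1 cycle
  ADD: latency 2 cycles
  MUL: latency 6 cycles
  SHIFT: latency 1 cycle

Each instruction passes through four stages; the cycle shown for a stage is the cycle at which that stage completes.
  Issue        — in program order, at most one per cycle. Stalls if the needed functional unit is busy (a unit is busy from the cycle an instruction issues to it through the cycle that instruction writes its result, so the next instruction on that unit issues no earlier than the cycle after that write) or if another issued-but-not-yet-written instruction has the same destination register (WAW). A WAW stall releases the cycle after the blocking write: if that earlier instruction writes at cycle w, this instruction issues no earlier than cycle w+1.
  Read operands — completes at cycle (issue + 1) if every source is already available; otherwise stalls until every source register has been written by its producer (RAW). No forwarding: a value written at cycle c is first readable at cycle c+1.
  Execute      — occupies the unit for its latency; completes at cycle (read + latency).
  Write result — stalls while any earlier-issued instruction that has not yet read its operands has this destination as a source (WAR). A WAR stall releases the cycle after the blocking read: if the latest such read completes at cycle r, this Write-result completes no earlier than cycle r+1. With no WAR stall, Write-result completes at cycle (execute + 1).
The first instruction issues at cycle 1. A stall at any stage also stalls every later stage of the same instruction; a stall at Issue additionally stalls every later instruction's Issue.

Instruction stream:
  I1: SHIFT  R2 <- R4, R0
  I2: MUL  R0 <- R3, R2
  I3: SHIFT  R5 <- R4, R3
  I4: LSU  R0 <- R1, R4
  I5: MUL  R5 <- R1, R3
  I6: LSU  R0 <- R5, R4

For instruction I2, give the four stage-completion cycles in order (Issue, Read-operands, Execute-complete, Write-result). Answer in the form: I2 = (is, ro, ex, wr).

I2 = (2, 5, 11, 12)

t=1  issue I1 (SHIFT)
t=2  I1 read-ops | issue I2 (MUL)
t=3  I1 finished on SHIFT
t=4  I1→R2
t=5  I2 read-ops | issue I3 (SHIFT)
t=6  I3 read-ops
t=7  I3 finished on SHIFT
t=8  I3→R5
t=11  I2 finished on MUL
t=12  I2→R0
t=13  issue I4 (LSU)
t=14  I4 read-ops | issue I5 (MUL)
t=15  I4 finished on LSU | I5 read-ops
t=16  I4→R0
t=17  issue I6 (LSU)
t=21  I5 finished on MUL
t=22  I5→R5
t=23  I6 read-ops
t=24  I6 finished on LSU
t=25  I6→R0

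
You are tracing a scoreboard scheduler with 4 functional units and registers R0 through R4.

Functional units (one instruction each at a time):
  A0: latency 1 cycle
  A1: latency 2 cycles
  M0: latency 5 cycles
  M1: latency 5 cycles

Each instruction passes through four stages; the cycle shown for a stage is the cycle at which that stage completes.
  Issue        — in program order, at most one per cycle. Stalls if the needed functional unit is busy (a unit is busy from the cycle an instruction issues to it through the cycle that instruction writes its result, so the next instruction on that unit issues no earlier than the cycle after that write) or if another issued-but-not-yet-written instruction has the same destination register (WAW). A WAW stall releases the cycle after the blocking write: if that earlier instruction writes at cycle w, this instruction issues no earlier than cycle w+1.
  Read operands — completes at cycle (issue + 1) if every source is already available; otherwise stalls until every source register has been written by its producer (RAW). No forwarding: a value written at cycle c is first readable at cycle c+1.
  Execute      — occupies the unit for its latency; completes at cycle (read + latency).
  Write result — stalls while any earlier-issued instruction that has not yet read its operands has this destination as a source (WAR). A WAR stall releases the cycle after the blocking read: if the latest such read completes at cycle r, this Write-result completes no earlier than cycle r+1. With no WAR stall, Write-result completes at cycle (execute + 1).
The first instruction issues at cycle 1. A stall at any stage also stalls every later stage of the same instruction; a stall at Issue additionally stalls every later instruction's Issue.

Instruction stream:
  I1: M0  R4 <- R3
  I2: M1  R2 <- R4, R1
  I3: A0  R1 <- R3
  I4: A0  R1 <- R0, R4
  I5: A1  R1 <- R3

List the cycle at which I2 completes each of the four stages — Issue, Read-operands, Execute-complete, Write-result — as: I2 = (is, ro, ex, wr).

I1  is:1  ro:2  ex:7  wr:8
I2  is:2  ro:9  ex:14  wr:15  — RAW R4: wait I1 write@8
I3  is:3  ro:4  ex:5  wr:10  — WAR R1: wait I2 read@9
I4  is:11  ro:12  ex:13  wr:14  — struct: A0 busy until I3 writes@10
I5  is:15  ro:16  ex:18  wr:19  — WAW R1: wait I4 write@14

I2 = (2, 9, 14, 15)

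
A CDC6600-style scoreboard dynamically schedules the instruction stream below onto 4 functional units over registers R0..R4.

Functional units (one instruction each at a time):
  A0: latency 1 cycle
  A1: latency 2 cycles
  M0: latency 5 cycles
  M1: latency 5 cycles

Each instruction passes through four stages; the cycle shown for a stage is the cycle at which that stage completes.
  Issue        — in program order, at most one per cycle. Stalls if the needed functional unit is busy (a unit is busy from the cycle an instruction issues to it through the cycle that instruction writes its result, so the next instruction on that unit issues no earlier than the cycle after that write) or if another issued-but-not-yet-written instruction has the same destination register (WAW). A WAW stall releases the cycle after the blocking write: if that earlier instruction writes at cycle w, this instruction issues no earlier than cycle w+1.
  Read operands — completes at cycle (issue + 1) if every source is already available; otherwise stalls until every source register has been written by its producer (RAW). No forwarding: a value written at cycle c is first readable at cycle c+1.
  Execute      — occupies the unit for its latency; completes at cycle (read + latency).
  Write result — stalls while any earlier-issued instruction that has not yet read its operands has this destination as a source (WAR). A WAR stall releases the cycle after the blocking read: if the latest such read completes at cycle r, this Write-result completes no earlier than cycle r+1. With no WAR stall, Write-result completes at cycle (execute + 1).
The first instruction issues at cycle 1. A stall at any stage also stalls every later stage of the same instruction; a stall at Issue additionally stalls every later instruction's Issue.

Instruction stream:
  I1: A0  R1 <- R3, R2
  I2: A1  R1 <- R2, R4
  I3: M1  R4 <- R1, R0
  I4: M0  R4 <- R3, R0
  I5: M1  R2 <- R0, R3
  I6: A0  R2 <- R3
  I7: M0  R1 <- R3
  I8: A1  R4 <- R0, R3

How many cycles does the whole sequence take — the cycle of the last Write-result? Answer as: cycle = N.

cycle = 34

[1] issue I1 (A0)
[2] I1 read-ops
[3] I1 finished on A0
[4] I1→R1
[5] issue I2 (A1)
[6] I2 read-ops | issue I3 (M1)
[8] I2 finished on A1
[9] I2→R1
[10] I3 read-ops
[15] I3 finished on M1
[16] I3→R4
[17] issue I4 (M0)
[18] I4 read-ops | issue I5 (M1)
[19] I5 read-ops
[23] I4 finished on M0
[24] I4→R4 | I5 finished on M1
[25] I5→R2
[26] issue I6 (A0)
[27] I6 read-ops | issue I7 (M0)
[28] I6 finished on A0 | I7 read-ops | issue I8 (A1)
[29] I6→R2 | I8 read-ops
[31] I8 finished on A1
[32] I8→R4
[33] I7 finished on M0
[34] I7→R1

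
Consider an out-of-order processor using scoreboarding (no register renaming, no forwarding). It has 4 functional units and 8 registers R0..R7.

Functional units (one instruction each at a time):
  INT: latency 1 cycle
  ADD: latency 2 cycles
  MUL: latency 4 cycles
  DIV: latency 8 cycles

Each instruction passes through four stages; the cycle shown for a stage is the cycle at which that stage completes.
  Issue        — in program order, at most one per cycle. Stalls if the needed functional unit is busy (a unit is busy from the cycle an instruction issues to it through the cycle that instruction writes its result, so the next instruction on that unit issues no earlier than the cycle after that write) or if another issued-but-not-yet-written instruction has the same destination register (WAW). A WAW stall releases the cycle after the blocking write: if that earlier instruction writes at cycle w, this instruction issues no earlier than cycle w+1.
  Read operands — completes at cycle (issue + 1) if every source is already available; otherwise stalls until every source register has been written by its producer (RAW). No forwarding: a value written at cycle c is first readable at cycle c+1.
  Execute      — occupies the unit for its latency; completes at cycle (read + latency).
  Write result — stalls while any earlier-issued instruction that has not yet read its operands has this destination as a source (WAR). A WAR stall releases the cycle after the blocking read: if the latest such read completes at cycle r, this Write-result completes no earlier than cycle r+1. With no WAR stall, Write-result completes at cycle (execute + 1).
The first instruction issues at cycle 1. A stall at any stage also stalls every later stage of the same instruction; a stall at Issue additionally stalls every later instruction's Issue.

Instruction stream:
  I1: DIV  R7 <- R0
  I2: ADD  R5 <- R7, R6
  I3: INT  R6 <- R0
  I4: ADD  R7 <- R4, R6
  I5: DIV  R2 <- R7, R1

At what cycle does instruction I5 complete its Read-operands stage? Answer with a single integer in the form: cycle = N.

cycle = 21

[I1] 1/2/10/11
[I2] 2/12/14/15  (RAW R7: wait I1 write@11)
[I3] 3/4/5/13  (WAR R6: wait I2 read@12)
[I4] 16/17/19/20  (struct: ADD busy until I2 writes@15)
[I5] 17/21/29/30  (RAW R7: wait I4 write@20)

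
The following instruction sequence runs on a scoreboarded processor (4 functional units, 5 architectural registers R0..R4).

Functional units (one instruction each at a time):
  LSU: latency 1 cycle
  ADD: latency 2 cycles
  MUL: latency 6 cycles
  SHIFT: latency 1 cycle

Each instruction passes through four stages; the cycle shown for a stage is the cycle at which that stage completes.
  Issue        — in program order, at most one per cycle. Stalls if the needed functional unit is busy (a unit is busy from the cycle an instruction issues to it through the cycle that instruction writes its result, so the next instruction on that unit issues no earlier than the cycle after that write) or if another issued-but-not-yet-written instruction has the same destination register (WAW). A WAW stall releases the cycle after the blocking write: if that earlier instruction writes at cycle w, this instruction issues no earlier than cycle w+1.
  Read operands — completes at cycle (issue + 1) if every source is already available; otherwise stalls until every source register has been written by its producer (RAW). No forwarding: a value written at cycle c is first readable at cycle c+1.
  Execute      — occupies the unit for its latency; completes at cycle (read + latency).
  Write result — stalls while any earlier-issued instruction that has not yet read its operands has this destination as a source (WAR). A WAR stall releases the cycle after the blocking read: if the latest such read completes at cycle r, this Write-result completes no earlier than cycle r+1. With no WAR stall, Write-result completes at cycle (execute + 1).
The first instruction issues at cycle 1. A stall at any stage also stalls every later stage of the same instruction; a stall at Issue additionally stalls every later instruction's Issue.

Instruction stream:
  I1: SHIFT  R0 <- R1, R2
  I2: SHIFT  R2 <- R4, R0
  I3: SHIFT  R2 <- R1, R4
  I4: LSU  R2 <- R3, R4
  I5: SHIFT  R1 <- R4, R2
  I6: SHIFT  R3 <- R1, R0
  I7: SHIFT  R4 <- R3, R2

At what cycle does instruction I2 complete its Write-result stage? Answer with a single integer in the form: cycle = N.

cycle = 8

cycle 1: I1 dispatched to SHIFT
cycle 2: I1 operands ready
cycle 3: I1 complete
cycle 4: R0←I1
cycle 5: I2 dispatched to SHIFT
cycle 6: I2 operands ready
cycle 7: I2 complete
cycle 8: R2←I2
cycle 9: I3 dispatched to SHIFT
cycle 10: I3 operands ready
cycle 11: I3 complete
cycle 12: R2←I3
cycle 13: I4 dispatched to LSU
cycle 14: I4 operands ready; I5 dispatched to SHIFT
cycle 15: I4 complete
cycle 16: R2←I4
cycle 17: I5 operands ready
cycle 18: I5 complete
cycle 19: R1←I5
cycle 20: I6 dispatched to SHIFT
cycle 21: I6 operands ready
cycle 22: I6 complete
cycle 23: R3←I6
cycle 24: I7 dispatched to SHIFT
cycle 25: I7 operands ready
cycle 26: I7 complete
cycle 27: R4←I7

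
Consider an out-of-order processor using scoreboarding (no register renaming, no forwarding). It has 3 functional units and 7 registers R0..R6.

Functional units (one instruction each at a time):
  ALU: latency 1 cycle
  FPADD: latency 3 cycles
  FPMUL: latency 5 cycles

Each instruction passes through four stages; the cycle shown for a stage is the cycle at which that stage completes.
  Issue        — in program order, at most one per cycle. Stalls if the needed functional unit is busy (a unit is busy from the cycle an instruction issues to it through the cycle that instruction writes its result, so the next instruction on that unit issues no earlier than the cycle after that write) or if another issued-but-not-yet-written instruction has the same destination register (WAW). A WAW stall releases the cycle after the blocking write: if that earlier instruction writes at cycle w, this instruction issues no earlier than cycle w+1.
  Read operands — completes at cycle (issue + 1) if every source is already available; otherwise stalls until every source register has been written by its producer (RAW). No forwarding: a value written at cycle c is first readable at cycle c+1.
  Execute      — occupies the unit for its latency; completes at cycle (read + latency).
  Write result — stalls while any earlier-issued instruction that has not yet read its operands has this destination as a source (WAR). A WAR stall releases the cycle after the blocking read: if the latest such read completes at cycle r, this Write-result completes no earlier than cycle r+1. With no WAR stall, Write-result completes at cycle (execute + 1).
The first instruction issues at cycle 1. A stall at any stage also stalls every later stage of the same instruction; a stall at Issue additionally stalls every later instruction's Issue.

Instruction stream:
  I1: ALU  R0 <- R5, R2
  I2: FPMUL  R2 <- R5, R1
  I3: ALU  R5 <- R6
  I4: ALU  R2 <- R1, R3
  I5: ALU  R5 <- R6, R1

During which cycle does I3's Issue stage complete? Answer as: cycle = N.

t=1  I1→ALU
t=2  I1 RO | I2→FPMUL
t=3  I1 EX | I2 RO
t=4  I1 WR R0
t=5  I3→ALU
t=6  I3 RO
t=7  I3 EX
t=8  I2 EX | I3 WR R5
t=9  I2 WR R2
t=10  I4→ALU
t=11  I4 RO
t=12  I4 EX
t=13  I4 WR R2
t=14  I5→ALU
t=15  I5 RO
t=16  I5 EX
t=17  I5 WR R5

cycle = 5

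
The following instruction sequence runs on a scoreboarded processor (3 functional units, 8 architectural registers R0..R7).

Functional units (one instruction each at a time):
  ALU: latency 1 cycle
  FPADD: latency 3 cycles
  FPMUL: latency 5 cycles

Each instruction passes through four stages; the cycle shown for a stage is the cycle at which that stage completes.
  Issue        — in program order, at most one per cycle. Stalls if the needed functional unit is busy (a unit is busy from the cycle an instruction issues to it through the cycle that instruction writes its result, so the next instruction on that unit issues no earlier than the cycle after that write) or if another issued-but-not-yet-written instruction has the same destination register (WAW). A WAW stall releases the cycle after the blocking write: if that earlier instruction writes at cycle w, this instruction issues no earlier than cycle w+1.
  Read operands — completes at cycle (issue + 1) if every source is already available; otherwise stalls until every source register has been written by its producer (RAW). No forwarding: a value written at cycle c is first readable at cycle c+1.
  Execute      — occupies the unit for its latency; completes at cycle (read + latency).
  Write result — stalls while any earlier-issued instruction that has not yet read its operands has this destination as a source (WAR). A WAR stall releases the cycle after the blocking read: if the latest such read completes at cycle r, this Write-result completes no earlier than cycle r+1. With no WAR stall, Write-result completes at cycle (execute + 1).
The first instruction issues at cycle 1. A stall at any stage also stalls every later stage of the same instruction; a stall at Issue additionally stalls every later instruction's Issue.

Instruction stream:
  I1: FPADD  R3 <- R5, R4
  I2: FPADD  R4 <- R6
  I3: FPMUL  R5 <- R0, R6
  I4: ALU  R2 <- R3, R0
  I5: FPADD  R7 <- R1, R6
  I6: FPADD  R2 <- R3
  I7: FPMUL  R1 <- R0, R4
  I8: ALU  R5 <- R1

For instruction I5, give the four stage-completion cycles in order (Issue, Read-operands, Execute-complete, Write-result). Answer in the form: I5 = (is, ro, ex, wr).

I5 = (13, 14, 17, 18)

cycle 1: issue I1 (FPADD)
cycle 2: I1 read-ops
cycle 5: I1 finished on FPADD
cycle 6: I1→R3
cycle 7: issue I2 (FPADD)
cycle 8: I2 read-ops | issue I3 (FPMUL)
cycle 9: I3 read-ops | issue I4 (ALU)
cycle 10: I4 read-ops
cycle 11: I2 finished on FPADD | I4 finished on ALU
cycle 12: I2→R4 | I4→R2
cycle 13: issue I5 (FPADD)
cycle 14: I3 finished on FPMUL | I5 read-ops
cycle 15: I3→R5
cycle 17: I5 finished on FPADD
cycle 18: I5→R7
cycle 19: issue I6 (FPADD)
cycle 20: I6 read-ops | issue I7 (FPMUL)
cycle 21: I7 read-ops | issue I8 (ALU)
cycle 23: I6 finished on FPADD
cycle 24: I6→R2
cycle 26: I7 finished on FPMUL
cycle 27: I7→R1
cycle 28: I8 read-ops
cycle 29: I8 finished on ALU
cycle 30: I8→R5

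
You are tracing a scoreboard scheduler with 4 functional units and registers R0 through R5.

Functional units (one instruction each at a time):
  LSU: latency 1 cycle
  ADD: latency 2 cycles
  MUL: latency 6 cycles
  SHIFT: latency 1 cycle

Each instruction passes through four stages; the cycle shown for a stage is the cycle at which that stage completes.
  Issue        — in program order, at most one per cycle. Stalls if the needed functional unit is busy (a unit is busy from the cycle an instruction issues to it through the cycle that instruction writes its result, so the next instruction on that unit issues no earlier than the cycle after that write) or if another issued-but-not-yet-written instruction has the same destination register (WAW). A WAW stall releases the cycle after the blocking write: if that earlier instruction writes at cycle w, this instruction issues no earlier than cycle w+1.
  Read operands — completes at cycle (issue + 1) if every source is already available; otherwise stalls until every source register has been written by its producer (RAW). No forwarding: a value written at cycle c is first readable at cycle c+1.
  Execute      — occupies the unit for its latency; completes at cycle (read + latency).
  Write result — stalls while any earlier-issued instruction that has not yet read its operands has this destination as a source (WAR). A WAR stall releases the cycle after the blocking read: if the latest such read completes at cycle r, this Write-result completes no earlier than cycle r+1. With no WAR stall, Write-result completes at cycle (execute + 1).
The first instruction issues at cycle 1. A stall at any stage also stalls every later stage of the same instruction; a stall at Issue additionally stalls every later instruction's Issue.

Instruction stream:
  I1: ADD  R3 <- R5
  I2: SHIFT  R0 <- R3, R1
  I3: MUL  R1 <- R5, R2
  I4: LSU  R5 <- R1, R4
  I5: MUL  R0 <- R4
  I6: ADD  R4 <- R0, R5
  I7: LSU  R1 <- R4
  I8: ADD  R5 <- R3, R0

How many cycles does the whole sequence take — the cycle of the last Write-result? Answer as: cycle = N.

  I1 | 1 | 2 | 4 | 5
  I2 | 2 | 6 | 7 | 8   RAW R3: wait I1 write@5
  I3 | 3 | 4 | 10 | 11
  I4 | 4 | 12 | 13 | 14   RAW R1: wait I3 write@11
  I5 | 12 | 13 | 19 | 20   struct: MUL busy until I3 writes@11
  I6 | 13 | 21 | 23 | 24   RAW R0: wait I5 write@20
  I7 | 15 | 25 | 26 | 27   struct: LSU busy until I4 writes@14 · RAW R4: wait I6 write@24
  I8 | 25 | 26 | 28 | 29   struct: ADD busy until I6 writes@24

cycle = 29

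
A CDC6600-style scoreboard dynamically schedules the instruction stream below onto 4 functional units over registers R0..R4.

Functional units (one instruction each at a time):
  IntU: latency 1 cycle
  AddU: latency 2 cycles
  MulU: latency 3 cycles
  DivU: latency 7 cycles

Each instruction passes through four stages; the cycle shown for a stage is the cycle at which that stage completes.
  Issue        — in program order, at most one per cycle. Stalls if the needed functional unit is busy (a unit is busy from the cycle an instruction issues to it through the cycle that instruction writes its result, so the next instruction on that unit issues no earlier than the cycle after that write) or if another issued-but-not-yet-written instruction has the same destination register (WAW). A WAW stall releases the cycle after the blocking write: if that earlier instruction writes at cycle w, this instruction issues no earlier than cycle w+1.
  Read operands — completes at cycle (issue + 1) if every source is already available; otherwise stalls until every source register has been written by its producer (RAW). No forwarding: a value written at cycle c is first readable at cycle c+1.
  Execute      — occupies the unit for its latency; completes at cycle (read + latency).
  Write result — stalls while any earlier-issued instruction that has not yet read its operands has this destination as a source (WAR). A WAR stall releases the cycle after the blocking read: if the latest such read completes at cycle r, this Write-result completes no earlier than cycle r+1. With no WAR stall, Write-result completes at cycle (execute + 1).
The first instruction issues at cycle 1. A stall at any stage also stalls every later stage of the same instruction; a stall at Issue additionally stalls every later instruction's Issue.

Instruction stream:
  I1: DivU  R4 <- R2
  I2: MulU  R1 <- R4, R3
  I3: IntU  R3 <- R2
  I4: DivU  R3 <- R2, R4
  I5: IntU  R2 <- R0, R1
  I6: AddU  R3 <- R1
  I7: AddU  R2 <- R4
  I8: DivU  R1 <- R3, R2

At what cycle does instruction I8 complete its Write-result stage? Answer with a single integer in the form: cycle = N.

cycle = 41

t=1  issue I1 (DivU)
t=2  I1 read-ops, issue I2 (MulU)
t=3  issue I3 (IntU)
t=4  I3 read-ops
t=5  I3 finished on IntU
t=9  I1 finished on DivU
t=10  I1→R4
t=11  I2 read-ops
t=12  I3→R3
t=13  issue I4 (DivU)
t=14  I2 finished on MulU, I4 read-ops, issue I5 (IntU)
t=15  I2→R1
t=16  I5 read-ops
t=17  I5 finished on IntU
t=18  I5→R2
t=21  I4 finished on DivU
t=22  I4→R3
t=23  issue I6 (AddU)
t=24  I6 read-ops
t=26  I6 finished on AddU
t=27  I6→R3
t=28  issue I7 (AddU)
t=29  I7 read-ops, issue I8 (DivU)
t=31  I7 finished on AddU
t=32  I7→R2
t=33  I8 read-ops
t=40  I8 finished on DivU
t=41  I8→R1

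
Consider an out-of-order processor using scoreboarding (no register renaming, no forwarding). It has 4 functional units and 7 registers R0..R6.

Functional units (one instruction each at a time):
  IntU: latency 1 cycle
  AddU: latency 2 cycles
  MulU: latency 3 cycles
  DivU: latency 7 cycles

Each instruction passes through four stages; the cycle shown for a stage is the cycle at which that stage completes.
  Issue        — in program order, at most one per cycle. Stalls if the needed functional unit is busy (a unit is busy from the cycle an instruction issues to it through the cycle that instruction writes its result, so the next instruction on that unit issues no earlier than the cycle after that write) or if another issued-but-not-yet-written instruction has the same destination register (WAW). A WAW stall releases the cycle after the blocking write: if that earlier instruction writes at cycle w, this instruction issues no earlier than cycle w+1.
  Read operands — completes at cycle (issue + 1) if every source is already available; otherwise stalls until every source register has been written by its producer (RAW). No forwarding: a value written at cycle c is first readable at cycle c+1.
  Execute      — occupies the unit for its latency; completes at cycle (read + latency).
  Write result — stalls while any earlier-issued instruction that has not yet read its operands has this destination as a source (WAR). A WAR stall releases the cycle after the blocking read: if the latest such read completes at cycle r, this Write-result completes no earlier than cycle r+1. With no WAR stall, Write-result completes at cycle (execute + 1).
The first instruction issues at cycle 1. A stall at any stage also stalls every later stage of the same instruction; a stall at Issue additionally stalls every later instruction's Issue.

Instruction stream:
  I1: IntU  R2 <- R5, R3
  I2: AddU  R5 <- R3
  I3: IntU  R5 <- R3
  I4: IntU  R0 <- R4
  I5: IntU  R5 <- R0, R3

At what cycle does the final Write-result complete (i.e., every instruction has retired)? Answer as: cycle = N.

cycle 1: issue I1 (IntU)
cycle 2: I1 read-ops | issue I2 (AddU)
cycle 3: I1 finished on IntU | I2 read-ops
cycle 4: I1→R2
cycle 5: I2 finished on AddU
cycle 6: I2→R5
cycle 7: issue I3 (IntU)
cycle 8: I3 read-ops
cycle 9: I3 finished on IntU
cycle 10: I3→R5
cycle 11: issue I4 (IntU)
cycle 12: I4 read-ops
cycle 13: I4 finished on IntU
cycle 14: I4→R0
cycle 15: issue I5 (IntU)
cycle 16: I5 read-ops
cycle 17: I5 finished on IntU
cycle 18: I5→R5

cycle = 18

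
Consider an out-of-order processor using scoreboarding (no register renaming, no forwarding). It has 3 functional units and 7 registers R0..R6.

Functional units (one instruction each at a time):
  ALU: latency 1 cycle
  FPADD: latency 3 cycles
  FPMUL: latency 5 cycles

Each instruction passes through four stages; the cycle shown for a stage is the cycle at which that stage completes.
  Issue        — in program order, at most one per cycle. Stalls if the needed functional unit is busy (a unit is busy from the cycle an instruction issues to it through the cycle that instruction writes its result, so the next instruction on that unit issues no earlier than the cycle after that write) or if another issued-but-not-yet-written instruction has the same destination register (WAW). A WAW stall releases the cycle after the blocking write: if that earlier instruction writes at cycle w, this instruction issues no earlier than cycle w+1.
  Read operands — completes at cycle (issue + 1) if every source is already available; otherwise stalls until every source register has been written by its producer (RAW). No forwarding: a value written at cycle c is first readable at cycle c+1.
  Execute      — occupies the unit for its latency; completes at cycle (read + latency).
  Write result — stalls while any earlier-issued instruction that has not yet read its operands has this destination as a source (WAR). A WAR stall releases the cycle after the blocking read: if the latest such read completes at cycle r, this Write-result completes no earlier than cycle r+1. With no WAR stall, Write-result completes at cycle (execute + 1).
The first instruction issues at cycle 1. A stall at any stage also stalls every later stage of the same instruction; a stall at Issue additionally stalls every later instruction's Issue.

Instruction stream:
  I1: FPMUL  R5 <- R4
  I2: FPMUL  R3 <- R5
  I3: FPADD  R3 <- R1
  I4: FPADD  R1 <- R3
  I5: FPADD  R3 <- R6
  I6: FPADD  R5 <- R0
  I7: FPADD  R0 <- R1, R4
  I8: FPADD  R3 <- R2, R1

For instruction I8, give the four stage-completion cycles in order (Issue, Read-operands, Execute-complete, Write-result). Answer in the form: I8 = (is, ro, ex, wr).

I8 = (47, 48, 51, 52)

t=1  issue I1 (FPMUL)
t=2  I1 read-ops
t=7  I1 finished on FPMUL
t=8  I1→R5
t=9  issue I2 (FPMUL)
t=10  I2 read-ops
t=15  I2 finished on FPMUL
t=16  I2→R3
t=17  issue I3 (FPADD)
t=18  I3 read-ops
t=21  I3 finished on FPADD
t=22  I3→R3
t=23  issue I4 (FPADD)
t=24  I4 read-ops
t=27  I4 finished on FPADD
t=28  I4→R1
t=29  issue I5 (FPADD)
t=30  I5 read-ops
t=33  I5 finished on FPADD
t=34  I5→R3
t=35  issue I6 (FPADD)
t=36  I6 read-ops
t=39  I6 finished on FPADD
t=40  I6→R5
t=41  issue I7 (FPADD)
t=42  I7 read-ops
t=45  I7 finished on FPADD
t=46  I7→R0
t=47  issue I8 (FPADD)
t=48  I8 read-ops
t=51  I8 finished on FPADD
t=52  I8→R3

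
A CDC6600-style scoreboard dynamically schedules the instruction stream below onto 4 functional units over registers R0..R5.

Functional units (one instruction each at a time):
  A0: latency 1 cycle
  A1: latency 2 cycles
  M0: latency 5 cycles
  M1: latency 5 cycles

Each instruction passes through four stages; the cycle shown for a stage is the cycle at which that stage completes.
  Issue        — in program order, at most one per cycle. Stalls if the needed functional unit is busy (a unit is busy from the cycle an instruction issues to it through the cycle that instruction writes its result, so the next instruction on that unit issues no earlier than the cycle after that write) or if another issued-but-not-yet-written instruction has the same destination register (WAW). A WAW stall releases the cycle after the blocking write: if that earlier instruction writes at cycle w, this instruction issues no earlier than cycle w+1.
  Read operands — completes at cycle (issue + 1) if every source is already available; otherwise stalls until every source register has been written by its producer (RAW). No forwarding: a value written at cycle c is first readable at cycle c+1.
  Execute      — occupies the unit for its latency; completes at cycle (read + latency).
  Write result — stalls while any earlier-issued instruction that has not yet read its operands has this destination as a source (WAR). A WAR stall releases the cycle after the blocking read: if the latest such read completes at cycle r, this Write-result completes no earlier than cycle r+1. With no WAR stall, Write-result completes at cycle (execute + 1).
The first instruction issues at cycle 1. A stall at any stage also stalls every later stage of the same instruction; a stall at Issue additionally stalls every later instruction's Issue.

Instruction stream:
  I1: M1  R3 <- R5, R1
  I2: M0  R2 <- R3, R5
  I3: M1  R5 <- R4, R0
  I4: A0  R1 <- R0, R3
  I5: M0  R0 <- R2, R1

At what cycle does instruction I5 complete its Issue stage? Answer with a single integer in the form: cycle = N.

cycle = 16

t=1  I1 issues→M1
t=2  I1 reads; I2 issues→M0
t=7  I1 exec-done
t=8  I1 writes R3
t=9  I2 reads; I3 issues→M1
t=10  I3 reads; I4 issues→A0
t=11  I4 reads
t=12  I4 exec-done
t=13  I4 writes R1
t=14  I2 exec-done
t=15  I2 writes R2; I3 exec-done
t=16  I3 writes R5; I5 issues→M0
t=17  I5 reads
t=22  I5 exec-done
t=23  I5 writes R0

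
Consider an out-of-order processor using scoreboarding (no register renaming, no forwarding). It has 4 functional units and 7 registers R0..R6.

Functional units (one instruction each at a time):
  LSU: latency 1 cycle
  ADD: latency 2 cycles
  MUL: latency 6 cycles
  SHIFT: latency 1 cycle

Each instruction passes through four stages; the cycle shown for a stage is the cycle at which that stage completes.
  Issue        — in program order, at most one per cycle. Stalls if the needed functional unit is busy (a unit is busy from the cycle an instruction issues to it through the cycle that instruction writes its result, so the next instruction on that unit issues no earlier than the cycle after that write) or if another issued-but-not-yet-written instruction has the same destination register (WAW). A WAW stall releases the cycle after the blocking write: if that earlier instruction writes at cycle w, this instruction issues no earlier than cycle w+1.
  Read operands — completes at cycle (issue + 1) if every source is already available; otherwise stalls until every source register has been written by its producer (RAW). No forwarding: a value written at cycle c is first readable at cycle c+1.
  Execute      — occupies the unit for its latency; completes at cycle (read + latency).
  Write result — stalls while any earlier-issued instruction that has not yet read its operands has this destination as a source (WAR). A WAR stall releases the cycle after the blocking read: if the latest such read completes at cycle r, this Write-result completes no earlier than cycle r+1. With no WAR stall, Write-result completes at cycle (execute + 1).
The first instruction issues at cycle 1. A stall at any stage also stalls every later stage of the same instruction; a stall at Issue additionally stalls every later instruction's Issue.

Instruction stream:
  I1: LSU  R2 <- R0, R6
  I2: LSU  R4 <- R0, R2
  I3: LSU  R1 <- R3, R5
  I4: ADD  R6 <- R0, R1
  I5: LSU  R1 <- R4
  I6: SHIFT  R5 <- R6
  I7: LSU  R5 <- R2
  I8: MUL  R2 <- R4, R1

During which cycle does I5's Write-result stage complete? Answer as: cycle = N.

cycle = 16

cycle 1: issue I1 (LSU)
cycle 2: I1 read-ops
cycle 3: I1 finished on LSU
cycle 4: I1→R2
cycle 5: issue I2 (LSU)
cycle 6: I2 read-ops
cycle 7: I2 finished on LSU
cycle 8: I2→R4
cycle 9: issue I3 (LSU)
cycle 10: I3 read-ops | issue I4 (ADD)
cycle 11: I3 finished on LSU
cycle 12: I3→R1
cycle 13: I4 read-ops | issue I5 (LSU)
cycle 14: I5 read-ops | issue I6 (SHIFT)
cycle 15: I4 finished on ADD | I5 finished on LSU
cycle 16: I4→R6 | I5→R1
cycle 17: I6 read-ops
cycle 18: I6 finished on SHIFT
cycle 19: I6→R5
cycle 20: issue I7 (LSU)
cycle 21: I7 read-ops | issue I8 (MUL)
cycle 22: I7 finished on LSU | I8 read-ops
cycle 23: I7→R5
cycle 28: I8 finished on MUL
cycle 29: I8→R2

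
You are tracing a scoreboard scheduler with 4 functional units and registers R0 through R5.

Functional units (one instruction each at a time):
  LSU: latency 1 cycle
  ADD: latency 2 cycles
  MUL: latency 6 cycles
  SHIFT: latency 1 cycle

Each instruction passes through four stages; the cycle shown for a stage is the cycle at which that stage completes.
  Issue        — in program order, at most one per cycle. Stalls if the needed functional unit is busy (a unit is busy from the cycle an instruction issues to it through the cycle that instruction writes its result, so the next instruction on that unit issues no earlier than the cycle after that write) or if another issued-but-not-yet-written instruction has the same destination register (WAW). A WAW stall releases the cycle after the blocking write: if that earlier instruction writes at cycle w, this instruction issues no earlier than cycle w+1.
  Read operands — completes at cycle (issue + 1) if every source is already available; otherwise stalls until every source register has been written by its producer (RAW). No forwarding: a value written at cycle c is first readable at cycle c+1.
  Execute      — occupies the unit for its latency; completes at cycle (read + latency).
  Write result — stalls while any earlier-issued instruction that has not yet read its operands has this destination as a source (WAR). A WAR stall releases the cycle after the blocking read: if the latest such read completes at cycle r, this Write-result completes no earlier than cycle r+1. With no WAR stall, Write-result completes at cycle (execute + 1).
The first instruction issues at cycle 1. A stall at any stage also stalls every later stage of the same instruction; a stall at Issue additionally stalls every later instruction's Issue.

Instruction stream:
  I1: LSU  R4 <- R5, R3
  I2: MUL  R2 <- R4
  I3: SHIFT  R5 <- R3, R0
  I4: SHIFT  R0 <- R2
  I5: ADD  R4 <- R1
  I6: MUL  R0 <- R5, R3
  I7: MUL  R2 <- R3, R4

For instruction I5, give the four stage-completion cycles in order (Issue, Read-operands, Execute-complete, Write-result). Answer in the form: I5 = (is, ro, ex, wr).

I5 = (8, 9, 11, 12)

[1] I1 dispatched to LSU
[2] I1 operands ready, I2 dispatched to MUL
[3] I1 complete, I3 dispatched to SHIFT
[4] R4←I1, I3 operands ready
[5] I2 operands ready, I3 complete
[6] R5←I3
[7] I4 dispatched to SHIFT
[8] I5 dispatched to ADD
[9] I5 operands ready
[11] I2 complete, I5 complete
[12] R2←I2, R4←I5
[13] I4 operands ready
[14] I4 complete
[15] R0←I4
[16] I6 dispatched to MUL
[17] I6 operands ready
[23] I6 complete
[24] R0←I6
[25] I7 dispatched to MUL
[26] I7 operands ready
[32] I7 complete
[33] R2←I7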